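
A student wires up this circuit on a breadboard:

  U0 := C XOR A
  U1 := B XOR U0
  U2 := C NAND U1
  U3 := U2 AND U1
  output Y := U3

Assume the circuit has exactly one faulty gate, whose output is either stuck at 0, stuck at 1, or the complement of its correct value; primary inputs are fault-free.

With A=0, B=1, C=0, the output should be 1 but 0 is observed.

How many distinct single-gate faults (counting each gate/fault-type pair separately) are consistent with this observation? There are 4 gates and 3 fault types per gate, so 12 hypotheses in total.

Fault-free: U0=0, U1=1, U2=1, U3=1 → 1. Observed 0.
  U0 stuck-at-0: output 1 ✗
  U0 stuck-at-1: output 0 ✓
  U0 inverted output: output 0 ✓
  U1 stuck-at-0: output 0 ✓
  U1 stuck-at-1: output 1 ✗
  U1 inverted output: output 0 ✓
  U2 stuck-at-0: output 0 ✓
  U2 stuck-at-1: output 1 ✗
  U2 inverted output: output 0 ✓
  U3 stuck-at-0: output 0 ✓
  U3 stuck-at-1: output 1 ✗
  U3 inverted output: output 0 ✓
Consistent faults: {U0 stuck-at-1, U0 inverted output, U1 stuck-at-0, U1 inverted output, U2 stuck-at-0, U2 inverted output, U3 stuck-at-0, U3 inverted output} — 8 in all.

8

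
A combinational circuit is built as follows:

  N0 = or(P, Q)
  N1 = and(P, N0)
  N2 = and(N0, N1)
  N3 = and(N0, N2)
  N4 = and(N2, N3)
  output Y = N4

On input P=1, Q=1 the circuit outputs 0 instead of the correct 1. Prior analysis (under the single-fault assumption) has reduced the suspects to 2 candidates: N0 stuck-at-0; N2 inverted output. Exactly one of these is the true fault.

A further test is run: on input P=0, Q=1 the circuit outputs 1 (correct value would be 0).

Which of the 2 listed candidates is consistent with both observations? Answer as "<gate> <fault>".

Evaluate each candidate on input P=0, Q=1:
  N0 stuck-at-0: N0=0 [stuck-at-0], N1=0, N2=0, N3=0, N4=0 → 0 — eliminated
  N2 inverted output: N0=1, N1=0, N2=1 [inverted output], N3=1, N4=1 → 1 — matches
Only N2 inverted output reproduces the observed 1.

N2 inverted output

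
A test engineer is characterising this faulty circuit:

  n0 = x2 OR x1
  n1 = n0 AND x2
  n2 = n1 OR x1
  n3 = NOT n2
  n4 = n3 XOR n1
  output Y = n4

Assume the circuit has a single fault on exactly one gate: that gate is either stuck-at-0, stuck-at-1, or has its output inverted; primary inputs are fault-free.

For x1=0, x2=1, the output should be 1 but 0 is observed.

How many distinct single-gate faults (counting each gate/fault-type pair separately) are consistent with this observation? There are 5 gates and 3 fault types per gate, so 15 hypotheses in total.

6

Fault-free: n0=1, n1=1, n2=1, n3=0, n4=1 → 1. Observed 0.
  n0: none of the 3 fault types match ✗
  n1: none of the 3 fault types match ✗
  n2: stuck-at-0, inverted output ✓; others ✗
  n3: stuck-at-1, inverted output ✓; others ✗
  n4: stuck-at-0, inverted output ✓; others ✗
Consistent faults: {n2 stuck-at-0, n2 inverted output, n3 stuck-at-1, n3 inverted output, n4 stuck-at-0, n4 inverted output} — 6 in all.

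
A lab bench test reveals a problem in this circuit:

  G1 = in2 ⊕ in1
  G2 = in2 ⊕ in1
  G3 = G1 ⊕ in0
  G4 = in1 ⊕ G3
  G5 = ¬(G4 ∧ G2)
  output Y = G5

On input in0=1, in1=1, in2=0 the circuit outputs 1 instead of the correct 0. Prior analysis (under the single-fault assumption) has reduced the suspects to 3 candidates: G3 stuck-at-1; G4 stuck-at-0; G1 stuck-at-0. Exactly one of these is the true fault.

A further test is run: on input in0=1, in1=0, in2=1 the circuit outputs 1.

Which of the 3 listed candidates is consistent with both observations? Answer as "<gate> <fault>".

G4 stuck-at-0

Evaluate each candidate on input in0=1, in1=0, in2=1:
  G3 stuck-at-1: G1=1, G2=1, G3=1 [stuck-at-1], G4=1, G5=0 → 0 — eliminated
  G4 stuck-at-0: G1=1, G2=1, G3=0, G4=0 [stuck-at-0], G5=1 → 1 — matches
  G1 stuck-at-0: G1=0 [stuck-at-0], G2=1, G3=1, G4=1, G5=0 → 0 — eliminated
Only G4 stuck-at-0 reproduces the observed 1.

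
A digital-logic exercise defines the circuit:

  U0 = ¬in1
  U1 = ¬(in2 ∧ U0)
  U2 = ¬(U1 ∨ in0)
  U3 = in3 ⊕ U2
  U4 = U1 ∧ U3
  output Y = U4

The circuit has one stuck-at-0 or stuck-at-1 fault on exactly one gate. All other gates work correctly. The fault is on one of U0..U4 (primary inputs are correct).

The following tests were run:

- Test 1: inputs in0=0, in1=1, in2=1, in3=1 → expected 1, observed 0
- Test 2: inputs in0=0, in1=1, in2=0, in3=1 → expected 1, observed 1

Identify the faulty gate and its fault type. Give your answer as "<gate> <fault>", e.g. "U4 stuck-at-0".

Fault-free values for test 1 (in0=0, in1=1, in2=1, in3=1): U0=0, U1=1, U2=0, U3=1, U4=1, giving Y=1. Observed 0.
Test 1: faults giving observed 0 are {U0 stuck-at-1, U1 stuck-at-0, U2 stuck-at-1, U3 stuck-at-0, U4 stuck-at-0}.
Test 2 (in0=0, in1=1, in2=0, in3=1): fault-free U0=0, U1=1, U2=0, U3=1, U4=1 → 1; observed 1. Eliminates U1 stuck-at-0, U2 stuck-at-1, U3 stuck-at-0, U4 stuck-at-0.
Only U0 stuck-at-1 is consistent with every test.

U0 stuck-at-1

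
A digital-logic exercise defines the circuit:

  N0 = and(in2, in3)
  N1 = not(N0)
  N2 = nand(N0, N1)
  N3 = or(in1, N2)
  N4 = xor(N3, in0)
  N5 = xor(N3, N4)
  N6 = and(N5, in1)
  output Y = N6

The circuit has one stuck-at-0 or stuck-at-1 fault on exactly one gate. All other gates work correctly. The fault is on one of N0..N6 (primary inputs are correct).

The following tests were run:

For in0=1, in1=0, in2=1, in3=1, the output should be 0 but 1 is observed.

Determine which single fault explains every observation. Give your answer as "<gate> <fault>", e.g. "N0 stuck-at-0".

N6 stuck-at-1

Fault-free values for test 1 (in0=1, in1=0, in2=1, in3=1): N0=1, N1=0, N2=1, N3=1, N4=0, N5=1, N6=0, giving Y=0. Observed 1.
Test 1: faults giving observed 1 are {N6 stuck-at-1}.
Only N6 stuck-at-1 is consistent with every test.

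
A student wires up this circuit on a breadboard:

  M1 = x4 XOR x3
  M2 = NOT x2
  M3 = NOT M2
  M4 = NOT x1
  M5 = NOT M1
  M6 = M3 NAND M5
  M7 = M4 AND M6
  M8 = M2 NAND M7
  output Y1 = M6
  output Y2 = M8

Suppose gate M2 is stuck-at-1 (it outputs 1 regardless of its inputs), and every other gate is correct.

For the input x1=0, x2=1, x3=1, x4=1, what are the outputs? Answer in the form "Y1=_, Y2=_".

Propagate with M2 forced: M1=0, M2=1 [stuck-at-1], M3=0, M4=1, M5=1, M6=1, M7=1, M8=0.
So the outputs are Y1=1, Y2=0. (Without the fault they would be Y1=0, Y2=1.)

Y1=1, Y2=0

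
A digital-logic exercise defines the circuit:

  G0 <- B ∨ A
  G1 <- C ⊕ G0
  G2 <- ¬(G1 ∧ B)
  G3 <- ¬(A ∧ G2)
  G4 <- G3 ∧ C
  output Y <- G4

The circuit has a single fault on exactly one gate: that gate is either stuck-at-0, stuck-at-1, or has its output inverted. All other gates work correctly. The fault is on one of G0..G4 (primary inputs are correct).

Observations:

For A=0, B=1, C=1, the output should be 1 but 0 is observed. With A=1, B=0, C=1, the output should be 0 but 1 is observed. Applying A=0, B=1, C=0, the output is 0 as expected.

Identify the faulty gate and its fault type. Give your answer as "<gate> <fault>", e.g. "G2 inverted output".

G3 inverted output

Fault-free values for test 1 (A=0, B=1, C=1): G0=1, G1=0, G2=1, G3=1, G4=1, giving Y=1. Observed 0.
Test 1: faults giving observed 0 are {G3 stuck-at-0, G3 inverted output, G4 stuck-at-0, G4 inverted output}.
Test 2 (A=1, B=0, C=1): fault-free G0=1, G1=0, G2=1, G3=0, G4=0 → 0; observed 1. Eliminates G3 stuck-at-0, G4 stuck-at-0.
Test 3 (A=0, B=1, C=0): fault-free G0=1, G1=1, G2=0, G3=1, G4=0 → 0; observed 0. Eliminates G4 inverted output.
Only G3 inverted output is consistent with every test.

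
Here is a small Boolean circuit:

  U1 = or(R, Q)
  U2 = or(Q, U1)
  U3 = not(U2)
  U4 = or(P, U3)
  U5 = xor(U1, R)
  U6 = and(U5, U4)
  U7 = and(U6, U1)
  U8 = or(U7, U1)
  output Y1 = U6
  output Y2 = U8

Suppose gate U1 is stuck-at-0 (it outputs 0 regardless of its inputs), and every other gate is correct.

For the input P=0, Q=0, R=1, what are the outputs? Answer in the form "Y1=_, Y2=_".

Propagate with U1 forced: U1=0 [stuck-at-0], U2=0, U3=1, U4=1, U5=1, U6=1, U7=0, U8=0.
So the outputs are Y1=1, Y2=0. (Without the fault they would be Y1=0, Y2=1.)

Y1=1, Y2=0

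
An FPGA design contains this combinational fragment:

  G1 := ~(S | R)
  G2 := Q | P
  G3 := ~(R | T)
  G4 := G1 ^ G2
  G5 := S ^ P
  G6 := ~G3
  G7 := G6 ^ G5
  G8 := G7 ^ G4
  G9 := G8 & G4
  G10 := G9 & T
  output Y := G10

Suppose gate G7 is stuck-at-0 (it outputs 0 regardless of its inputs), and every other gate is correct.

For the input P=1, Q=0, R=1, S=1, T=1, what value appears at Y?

Propagate with G7 forced: G1=0, G2=1, G3=0, G4=1, G5=0, G6=1, G7=0 [stuck-at-0], G8=1, G9=1, G10=1.
So Y = 1. (Without the fault it would be 0.)

1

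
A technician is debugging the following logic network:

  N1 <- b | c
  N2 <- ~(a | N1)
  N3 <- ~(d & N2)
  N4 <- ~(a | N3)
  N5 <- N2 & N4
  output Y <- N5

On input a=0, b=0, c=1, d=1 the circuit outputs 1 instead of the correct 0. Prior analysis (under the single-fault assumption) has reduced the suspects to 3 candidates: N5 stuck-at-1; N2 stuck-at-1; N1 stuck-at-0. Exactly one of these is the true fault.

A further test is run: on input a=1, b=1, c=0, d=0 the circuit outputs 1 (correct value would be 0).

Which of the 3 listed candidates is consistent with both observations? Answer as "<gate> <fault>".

Evaluate each candidate on input a=1, b=1, c=0, d=0:
  N5 stuck-at-1: N1=1, N2=0, N3=1, N4=0, N5=1 [stuck-at-1] → 1 — matches
  N2 stuck-at-1: N1=1, N2=1 [stuck-at-1], N3=1, N4=0, N5=0 → 0 — eliminated
  N1 stuck-at-0: N1=0 [stuck-at-0], N2=0, N3=1, N4=0, N5=0 → 0 — eliminated
Only N5 stuck-at-1 reproduces the observed 1.

N5 stuck-at-1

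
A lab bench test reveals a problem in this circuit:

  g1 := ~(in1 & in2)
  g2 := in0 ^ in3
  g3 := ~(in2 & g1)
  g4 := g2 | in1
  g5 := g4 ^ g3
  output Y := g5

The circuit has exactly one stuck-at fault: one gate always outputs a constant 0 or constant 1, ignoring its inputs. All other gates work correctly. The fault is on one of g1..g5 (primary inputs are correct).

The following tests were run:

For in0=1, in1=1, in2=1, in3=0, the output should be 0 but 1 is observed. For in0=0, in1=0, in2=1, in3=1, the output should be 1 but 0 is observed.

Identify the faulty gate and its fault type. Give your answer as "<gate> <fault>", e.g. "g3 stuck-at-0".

Fault-free values for test 1 (in0=1, in1=1, in2=1, in3=0): g1=0, g2=1, g3=1, g4=1, g5=0, giving Y=0. Observed 1.
Test 1: faults giving observed 1 are {g1 stuck-at-1, g3 stuck-at-0, g4 stuck-at-0, g5 stuck-at-1}.
Test 2 (in0=0, in1=0, in2=1, in3=1): fault-free g1=1, g2=1, g3=0, g4=1, g5=1 → 1; observed 0. Eliminates g1 stuck-at-1, g3 stuck-at-0, g5 stuck-at-1.
Only g4 stuck-at-0 is consistent with every test.

g4 stuck-at-0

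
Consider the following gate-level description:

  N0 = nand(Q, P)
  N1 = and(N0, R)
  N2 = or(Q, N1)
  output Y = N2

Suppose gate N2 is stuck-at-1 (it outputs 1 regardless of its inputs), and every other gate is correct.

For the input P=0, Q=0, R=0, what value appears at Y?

1

Propagate with N2 forced: N0=1, N1=0, N2=1 [stuck-at-1].
So Y = 1. (Without the fault it would be 0.)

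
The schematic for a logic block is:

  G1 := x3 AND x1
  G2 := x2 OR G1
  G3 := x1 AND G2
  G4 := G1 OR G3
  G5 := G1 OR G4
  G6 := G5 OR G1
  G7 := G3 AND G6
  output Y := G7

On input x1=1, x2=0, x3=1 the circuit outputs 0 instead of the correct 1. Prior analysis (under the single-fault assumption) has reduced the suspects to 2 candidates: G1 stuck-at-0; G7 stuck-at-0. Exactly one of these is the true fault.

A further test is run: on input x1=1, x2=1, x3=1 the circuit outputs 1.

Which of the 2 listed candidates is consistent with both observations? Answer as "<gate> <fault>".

G1 stuck-at-0

Evaluate each candidate on input x1=1, x2=1, x3=1:
  G1 stuck-at-0: G1=0 [stuck-at-0], G2=1, G3=1, G4=1, G5=1, G6=1, G7=1 → 1 — matches
  G7 stuck-at-0: G1=1, G2=1, G3=1, G4=1, G5=1, G6=1, G7=0 [stuck-at-0] → 0 — eliminated
Only G1 stuck-at-0 reproduces the observed 1.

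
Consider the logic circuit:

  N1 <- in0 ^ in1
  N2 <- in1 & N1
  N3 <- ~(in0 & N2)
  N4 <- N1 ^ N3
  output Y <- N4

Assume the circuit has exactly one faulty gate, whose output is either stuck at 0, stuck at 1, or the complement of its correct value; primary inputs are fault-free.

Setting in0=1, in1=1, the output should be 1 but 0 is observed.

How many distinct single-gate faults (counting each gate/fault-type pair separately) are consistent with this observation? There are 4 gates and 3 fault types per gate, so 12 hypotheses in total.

6

Fault-free: N1=0, N2=0, N3=1, N4=1 → 1. Observed 0.
  N1 stuck-at-0: output 1 ✗
  N1 stuck-at-1: output 1 ✗
  N1 inverted output: output 1 ✗
  N2 stuck-at-0: output 1 ✗
  N2 stuck-at-1: output 0 ✓
  N2 inverted output: output 0 ✓
  N3 stuck-at-0: output 0 ✓
  N3 stuck-at-1: output 1 ✗
  N3 inverted output: output 0 ✓
  N4 stuck-at-0: output 0 ✓
  N4 stuck-at-1: output 1 ✗
  N4 inverted output: output 0 ✓
Consistent faults: {N2 stuck-at-1, N2 inverted output, N3 stuck-at-0, N3 inverted output, N4 stuck-at-0, N4 inverted output} — 6 in all.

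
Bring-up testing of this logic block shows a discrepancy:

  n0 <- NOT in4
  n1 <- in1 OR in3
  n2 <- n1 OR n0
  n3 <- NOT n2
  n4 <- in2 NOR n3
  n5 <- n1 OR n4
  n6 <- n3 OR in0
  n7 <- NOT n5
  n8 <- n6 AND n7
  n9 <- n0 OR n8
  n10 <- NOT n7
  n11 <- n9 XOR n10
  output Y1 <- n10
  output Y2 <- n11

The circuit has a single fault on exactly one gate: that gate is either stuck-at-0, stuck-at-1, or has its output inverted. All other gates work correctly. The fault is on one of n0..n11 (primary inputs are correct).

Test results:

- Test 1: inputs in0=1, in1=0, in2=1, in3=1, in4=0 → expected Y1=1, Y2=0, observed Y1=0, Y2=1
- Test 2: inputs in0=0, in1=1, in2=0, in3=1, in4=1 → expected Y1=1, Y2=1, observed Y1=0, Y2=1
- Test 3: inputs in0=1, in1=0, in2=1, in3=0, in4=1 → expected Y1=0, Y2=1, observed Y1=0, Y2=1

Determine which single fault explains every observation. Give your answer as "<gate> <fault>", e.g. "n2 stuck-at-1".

n1 stuck-at-0

Fault-free values for test 1 (in0=1, in1=0, in2=1, in3=1, in4=0): n0=1, n1=1, n2=1, n3=0, n4=0, n5=1, n6=1, n7=0, n8=0, n9=1, n10=1, n11=0, giving Y1=1, Y2=0. Observed Y1=0, Y2=1.
Test 1: faults giving observed Y1=0, Y2=1 are {n1 stuck-at-0, n1 inverted output, n5 stuck-at-0, n5 inverted output, n7 stuck-at-1, n7 inverted output, n10 stuck-at-0, n10 inverted output}.
Test 2 (in0=0, in1=1, in2=0, in3=1, in4=1): fault-free n0=0, n1=1, n2=1, n3=0, n4=1, n5=1, n6=0, n7=0, n8=0, n9=0, n10=1, n11=1 → Y1=1, Y2=1; observed Y1=0, Y2=1. Eliminates n5 stuck-at-0, n5 inverted output, n7 stuck-at-1, n7 inverted output, n10 stuck-at-0, n10 inverted output.
Test 3 (in0=1, in1=0, in2=1, in3=0, in4=1): fault-free n0=0, n1=0, n2=0, n3=1, n4=0, n5=0, n6=1, n7=1, n8=1, n9=1, n10=0, n11=1 → Y1=0, Y2=1; observed Y1=0, Y2=1. Eliminates n1 inverted output.
Only n1 stuck-at-0 is consistent with every test.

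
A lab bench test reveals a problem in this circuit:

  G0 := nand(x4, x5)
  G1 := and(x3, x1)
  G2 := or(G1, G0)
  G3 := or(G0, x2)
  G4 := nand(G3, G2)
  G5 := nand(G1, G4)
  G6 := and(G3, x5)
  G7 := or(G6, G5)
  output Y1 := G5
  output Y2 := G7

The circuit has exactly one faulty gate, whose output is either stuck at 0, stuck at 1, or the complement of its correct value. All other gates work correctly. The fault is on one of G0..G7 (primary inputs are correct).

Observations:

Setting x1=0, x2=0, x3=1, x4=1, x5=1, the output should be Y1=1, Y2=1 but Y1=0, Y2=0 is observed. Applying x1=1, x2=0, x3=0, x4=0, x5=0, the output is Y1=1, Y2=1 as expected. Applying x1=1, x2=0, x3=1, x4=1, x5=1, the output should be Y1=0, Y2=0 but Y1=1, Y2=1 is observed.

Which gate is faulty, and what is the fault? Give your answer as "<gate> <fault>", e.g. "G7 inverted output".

Fault-free values for test 1 (x1=0, x2=0, x3=1, x4=1, x5=1): G0=0, G1=0, G2=0, G3=0, G4=1, G5=1, G6=0, G7=1, giving Y1=1, Y2=1. Observed Y1=0, Y2=0.
Test 1: faults giving observed Y1=0, Y2=0 are {G1 stuck-at-1, G1 inverted output, G5 stuck-at-0, G5 inverted output}.
Test 2 (x1=1, x2=0, x3=0, x4=0, x5=0): fault-free G0=1, G1=0, G2=1, G3=1, G4=0, G5=1, G6=0, G7=1 → Y1=1, Y2=1; observed Y1=1, Y2=1. Eliminates G5 stuck-at-0, G5 inverted output.
Test 3 (x1=1, x2=0, x3=1, x4=1, x5=1): fault-free G0=0, G1=1, G2=1, G3=0, G4=1, G5=0, G6=0, G7=0 → Y1=0, Y2=0; observed Y1=1, Y2=1. Eliminates G1 stuck-at-1.
Only G1 inverted output is consistent with every test.

G1 inverted output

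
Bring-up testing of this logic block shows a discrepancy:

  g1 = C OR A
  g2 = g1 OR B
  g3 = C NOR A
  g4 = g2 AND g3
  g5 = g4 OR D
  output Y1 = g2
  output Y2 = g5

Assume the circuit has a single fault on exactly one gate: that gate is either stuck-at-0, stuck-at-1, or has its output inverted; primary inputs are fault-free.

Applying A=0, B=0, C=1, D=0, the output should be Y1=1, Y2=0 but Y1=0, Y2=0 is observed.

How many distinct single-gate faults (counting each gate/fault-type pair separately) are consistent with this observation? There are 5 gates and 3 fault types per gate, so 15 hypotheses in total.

Fault-free: g1=1, g2=1, g3=0, g4=0, g5=0 → Y1=1, Y2=0. Observed Y1=0, Y2=0.
  g1: stuck-at-0, inverted output ✓; others ✗
  g2: stuck-at-0, inverted output ✓; others ✗
  g3: none of the 3 fault types match ✗
  g4: none of the 3 fault types match ✗
  g5: none of the 3 fault types match ✗
Consistent faults: {g1 stuck-at-0, g1 inverted output, g2 stuck-at-0, g2 inverted output} — 4 in all.

4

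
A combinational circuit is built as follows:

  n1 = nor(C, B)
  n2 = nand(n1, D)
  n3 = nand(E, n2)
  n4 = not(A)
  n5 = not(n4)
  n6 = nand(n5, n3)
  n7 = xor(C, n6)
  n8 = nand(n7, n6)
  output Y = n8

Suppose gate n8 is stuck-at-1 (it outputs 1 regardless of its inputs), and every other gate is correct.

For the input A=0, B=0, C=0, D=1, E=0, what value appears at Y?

Propagate with n8 forced: n1=1, n2=0, n3=1, n4=1, n5=0, n6=1, n7=1, n8=1 [stuck-at-1].
So Y = 1. (Without the fault it would be 0.)

1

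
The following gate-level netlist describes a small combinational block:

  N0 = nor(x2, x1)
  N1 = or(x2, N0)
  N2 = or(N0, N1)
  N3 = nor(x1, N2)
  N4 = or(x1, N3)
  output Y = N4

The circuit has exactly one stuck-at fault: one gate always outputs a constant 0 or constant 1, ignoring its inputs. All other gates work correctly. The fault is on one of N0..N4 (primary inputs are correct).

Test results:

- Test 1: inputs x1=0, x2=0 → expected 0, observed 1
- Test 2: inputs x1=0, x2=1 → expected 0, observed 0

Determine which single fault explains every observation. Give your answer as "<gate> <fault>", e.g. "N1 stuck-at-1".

Fault-free values for test 1 (x1=0, x2=0): N0=1, N1=1, N2=1, N3=0, N4=0, giving Y=0. Observed 1.
Test 1: faults giving observed 1 are {N0 stuck-at-0, N2 stuck-at-0, N3 stuck-at-1, N4 stuck-at-1}.
Test 2 (x1=0, x2=1): fault-free N0=0, N1=1, N2=1, N3=0, N4=0 → 0; observed 0. Eliminates N2 stuck-at-0, N3 stuck-at-1, N4 stuck-at-1.
Only N0 stuck-at-0 is consistent with every test.

N0 stuck-at-0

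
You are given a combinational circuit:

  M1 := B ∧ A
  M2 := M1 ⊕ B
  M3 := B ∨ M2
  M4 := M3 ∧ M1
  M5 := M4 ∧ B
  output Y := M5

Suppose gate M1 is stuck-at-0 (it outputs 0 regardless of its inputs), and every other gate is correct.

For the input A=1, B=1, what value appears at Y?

Propagate with M1 forced: M1=0 [stuck-at-0], M2=1, M3=1, M4=0, M5=0.
So Y = 0. (Without the fault it would be 1.)

0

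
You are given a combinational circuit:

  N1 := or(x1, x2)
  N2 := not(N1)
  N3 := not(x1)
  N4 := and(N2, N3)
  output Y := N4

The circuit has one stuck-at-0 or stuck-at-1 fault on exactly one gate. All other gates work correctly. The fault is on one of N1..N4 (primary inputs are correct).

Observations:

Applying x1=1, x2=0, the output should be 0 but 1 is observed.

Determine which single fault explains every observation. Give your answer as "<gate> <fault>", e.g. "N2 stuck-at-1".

Fault-free values for test 1 (x1=1, x2=0): N1=1, N2=0, N3=0, N4=0, giving Y=0. Observed 1.
Test 1: faults giving observed 1 are {N4 stuck-at-1}.
Only N4 stuck-at-1 is consistent with every test.

N4 stuck-at-1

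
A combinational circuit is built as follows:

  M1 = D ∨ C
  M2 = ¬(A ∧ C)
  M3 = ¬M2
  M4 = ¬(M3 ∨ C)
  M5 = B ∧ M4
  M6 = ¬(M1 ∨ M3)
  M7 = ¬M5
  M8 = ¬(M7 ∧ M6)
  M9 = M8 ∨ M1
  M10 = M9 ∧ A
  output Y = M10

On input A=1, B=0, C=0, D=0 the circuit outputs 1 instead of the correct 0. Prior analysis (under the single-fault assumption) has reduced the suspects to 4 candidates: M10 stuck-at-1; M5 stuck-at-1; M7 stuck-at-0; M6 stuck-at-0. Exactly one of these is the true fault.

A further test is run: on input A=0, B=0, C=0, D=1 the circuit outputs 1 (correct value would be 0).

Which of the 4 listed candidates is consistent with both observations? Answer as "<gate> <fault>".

M10 stuck-at-1

Evaluate each candidate on input A=0, B=0, C=0, D=1:
  M10 stuck-at-1: M1=1, M2=1, M3=0, M4=1, M5=0, M6=0, M7=1, M8=1, M9=1, M10=1 [stuck-at-1] → 1 — matches
  M5 stuck-at-1: M1=1, M2=1, M3=0, M4=1, M5=1 [stuck-at-1], M6=0, M7=0, M8=1, M9=1, M10=0 → 0 — eliminated
  M7 stuck-at-0: M1=1, M2=1, M3=0, M4=1, M5=0, M6=0, M7=0 [stuck-at-0], M8=1, M9=1, M10=0 → 0 — eliminated
  M6 stuck-at-0: M1=1, M2=1, M3=0, M4=1, M5=0, M6=0 [stuck-at-0], M7=1, M8=1, M9=1, M10=0 → 0 — eliminated
Only M10 stuck-at-1 reproduces the observed 1.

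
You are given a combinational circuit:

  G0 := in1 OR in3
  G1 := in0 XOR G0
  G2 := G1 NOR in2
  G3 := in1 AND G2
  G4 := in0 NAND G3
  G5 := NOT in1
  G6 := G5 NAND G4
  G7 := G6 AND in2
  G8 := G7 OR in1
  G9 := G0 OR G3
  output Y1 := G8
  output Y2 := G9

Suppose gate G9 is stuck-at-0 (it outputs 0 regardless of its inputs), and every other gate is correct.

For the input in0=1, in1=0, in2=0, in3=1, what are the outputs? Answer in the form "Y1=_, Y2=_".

Propagate with G9 forced: G0=1, G1=0, G2=1, G3=0, G4=1, G5=1, G6=0, G7=0, G8=0, G9=0 [stuck-at-0].
So the outputs are Y1=0, Y2=0. (Without the fault they would be Y1=0, Y2=1.)

Y1=0, Y2=0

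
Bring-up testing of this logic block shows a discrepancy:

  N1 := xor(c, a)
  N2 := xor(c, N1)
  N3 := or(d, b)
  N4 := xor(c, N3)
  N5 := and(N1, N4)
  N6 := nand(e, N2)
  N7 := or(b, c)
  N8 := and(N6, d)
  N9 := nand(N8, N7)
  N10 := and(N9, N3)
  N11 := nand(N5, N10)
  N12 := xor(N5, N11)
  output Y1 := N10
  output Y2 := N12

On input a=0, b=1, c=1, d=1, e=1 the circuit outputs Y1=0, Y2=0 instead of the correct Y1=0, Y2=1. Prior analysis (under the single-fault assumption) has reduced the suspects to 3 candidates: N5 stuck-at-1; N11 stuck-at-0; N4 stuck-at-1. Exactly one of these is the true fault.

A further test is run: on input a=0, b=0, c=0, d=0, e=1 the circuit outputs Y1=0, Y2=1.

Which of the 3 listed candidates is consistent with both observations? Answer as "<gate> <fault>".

Evaluate each candidate on input a=0, b=0, c=0, d=0, e=1:
  N5 stuck-at-1: N1=0, N2=0, N3=0, N4=0, N5=1 [stuck-at-1], N6=1, N7=0, N8=0, N9=1, N10=0, N11=1, N12=0 → Y1=0, Y2=0 — eliminated
  N11 stuck-at-0: N1=0, N2=0, N3=0, N4=0, N5=0, N6=1, N7=0, N8=0, N9=1, N10=0, N11=0 [stuck-at-0], N12=0 → Y1=0, Y2=0 — eliminated
  N4 stuck-at-1: N1=0, N2=0, N3=0, N4=1 [stuck-at-1], N5=0, N6=1, N7=0, N8=0, N9=1, N10=0, N11=1, N12=1 → Y1=0, Y2=1 — matches
Only N4 stuck-at-1 reproduces the observed Y1=0, Y2=1.

N4 stuck-at-1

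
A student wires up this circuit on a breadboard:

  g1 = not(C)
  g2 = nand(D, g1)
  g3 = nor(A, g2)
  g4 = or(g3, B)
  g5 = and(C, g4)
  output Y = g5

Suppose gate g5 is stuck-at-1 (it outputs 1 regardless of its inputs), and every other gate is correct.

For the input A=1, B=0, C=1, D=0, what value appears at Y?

Propagate with g5 forced: g1=0, g2=1, g3=0, g4=0, g5=1 [stuck-at-1].
So Y = 1. (Without the fault it would be 0.)

1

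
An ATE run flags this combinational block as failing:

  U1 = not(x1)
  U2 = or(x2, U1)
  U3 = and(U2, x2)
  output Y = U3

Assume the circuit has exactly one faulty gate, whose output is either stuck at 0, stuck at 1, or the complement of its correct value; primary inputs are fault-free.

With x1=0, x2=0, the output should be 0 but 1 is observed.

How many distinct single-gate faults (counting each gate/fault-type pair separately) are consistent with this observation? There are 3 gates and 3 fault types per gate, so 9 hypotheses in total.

Fault-free: U1=1, U2=1, U3=0 → 0. Observed 1.
  U1 stuck-at-0: output 0 ✗
  U1 stuck-at-1: output 0 ✗
  U1 inverted output: output 0 ✗
  U2 stuck-at-0: output 0 ✗
  U2 stuck-at-1: output 0 ✗
  U2 inverted output: output 0 ✗
  U3 stuck-at-0: output 0 ✗
  U3 stuck-at-1: output 1 ✓
  U3 inverted output: output 1 ✓
Consistent faults: {U3 stuck-at-1, U3 inverted output} — 2 in all.

2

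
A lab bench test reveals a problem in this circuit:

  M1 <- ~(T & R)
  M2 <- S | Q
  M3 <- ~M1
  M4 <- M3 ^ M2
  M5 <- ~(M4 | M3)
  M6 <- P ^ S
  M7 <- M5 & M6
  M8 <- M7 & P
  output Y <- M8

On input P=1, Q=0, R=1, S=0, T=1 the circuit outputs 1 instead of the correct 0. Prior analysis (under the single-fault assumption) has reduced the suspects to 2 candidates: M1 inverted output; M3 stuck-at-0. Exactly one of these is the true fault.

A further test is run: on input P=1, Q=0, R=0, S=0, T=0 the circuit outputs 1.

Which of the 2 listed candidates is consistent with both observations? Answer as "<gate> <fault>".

M3 stuck-at-0

Evaluate each candidate on input P=1, Q=0, R=0, S=0, T=0:
  M1 inverted output: M1=0 [inverted output], M2=0, M3=1, M4=1, M5=0, M6=1, M7=0, M8=0 → 0 — eliminated
  M3 stuck-at-0: M1=1, M2=0, M3=0 [stuck-at-0], M4=0, M5=1, M6=1, M7=1, M8=1 → 1 — matches
Only M3 stuck-at-0 reproduces the observed 1.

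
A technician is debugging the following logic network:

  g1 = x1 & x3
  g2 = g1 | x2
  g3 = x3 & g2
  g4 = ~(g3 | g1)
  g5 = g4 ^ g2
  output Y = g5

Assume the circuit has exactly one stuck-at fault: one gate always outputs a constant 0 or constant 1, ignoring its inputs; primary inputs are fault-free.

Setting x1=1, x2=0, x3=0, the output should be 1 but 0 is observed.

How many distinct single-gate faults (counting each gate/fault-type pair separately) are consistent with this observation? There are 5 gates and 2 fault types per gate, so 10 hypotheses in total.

Fault-free: g1=0, g2=0, g3=0, g4=1, g5=1 → 1. Observed 0.
  g1 stuck-at-0: output 1 ✗
  g1 stuck-at-1: output 1 ✗
  g2 stuck-at-0: output 1 ✗
  g2 stuck-at-1: output 0 ✓
  g3 stuck-at-0: output 1 ✗
  g3 stuck-at-1: output 0 ✓
  g4 stuck-at-0: output 0 ✓
  g4 stuck-at-1: output 1 ✗
  g5 stuck-at-0: output 0 ✓
  g5 stuck-at-1: output 1 ✗
Consistent faults: {g2 stuck-at-1, g3 stuck-at-1, g4 stuck-at-0, g5 stuck-at-0} — 4 in all.

4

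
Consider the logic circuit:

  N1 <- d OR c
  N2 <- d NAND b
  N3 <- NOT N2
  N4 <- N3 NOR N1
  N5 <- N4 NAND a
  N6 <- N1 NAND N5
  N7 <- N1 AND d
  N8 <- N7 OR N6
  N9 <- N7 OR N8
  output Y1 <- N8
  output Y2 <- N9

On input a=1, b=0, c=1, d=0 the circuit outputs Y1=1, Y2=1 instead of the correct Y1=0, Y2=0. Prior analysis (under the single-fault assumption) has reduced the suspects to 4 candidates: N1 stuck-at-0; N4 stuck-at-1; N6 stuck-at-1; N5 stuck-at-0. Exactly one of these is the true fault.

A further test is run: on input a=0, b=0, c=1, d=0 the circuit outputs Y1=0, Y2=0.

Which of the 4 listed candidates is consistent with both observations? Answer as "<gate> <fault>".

Evaluate each candidate on input a=0, b=0, c=1, d=0:
  N1 stuck-at-0: N1=0 [stuck-at-0], N2=1, N3=0, N4=1, N5=1, N6=1, N7=0, N8=1, N9=1 → Y1=1, Y2=1 — eliminated
  N4 stuck-at-1: N1=1, N2=1, N3=0, N4=1 [stuck-at-1], N5=1, N6=0, N7=0, N8=0, N9=0 → Y1=0, Y2=0 — matches
  N6 stuck-at-1: N1=1, N2=1, N3=0, N4=0, N5=1, N6=1 [stuck-at-1], N7=0, N8=1, N9=1 → Y1=1, Y2=1 — eliminated
  N5 stuck-at-0: N1=1, N2=1, N3=0, N4=0, N5=0 [stuck-at-0], N6=1, N7=0, N8=1, N9=1 → Y1=1, Y2=1 — eliminated
Only N4 stuck-at-1 reproduces the observed Y1=0, Y2=0.

N4 stuck-at-1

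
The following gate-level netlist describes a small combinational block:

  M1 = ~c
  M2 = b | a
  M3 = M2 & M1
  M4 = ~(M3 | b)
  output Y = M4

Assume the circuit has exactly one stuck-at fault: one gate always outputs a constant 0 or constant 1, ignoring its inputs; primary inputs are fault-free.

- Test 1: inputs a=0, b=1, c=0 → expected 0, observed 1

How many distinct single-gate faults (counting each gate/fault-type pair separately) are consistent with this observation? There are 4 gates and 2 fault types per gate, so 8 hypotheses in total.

Fault-free: M1=1, M2=1, M3=1, M4=0 → 0. Observed 1.
  M1 stuck-at-0: output 0 ✗
  M1 stuck-at-1: output 0 ✗
  M2 stuck-at-0: output 0 ✗
  M2 stuck-at-1: output 0 ✗
  M3 stuck-at-0: output 0 ✗
  M3 stuck-at-1: output 0 ✗
  M4 stuck-at-0: output 0 ✗
  M4 stuck-at-1: output 1 ✓
Consistent faults: {M4 stuck-at-1} — 1 in all.

1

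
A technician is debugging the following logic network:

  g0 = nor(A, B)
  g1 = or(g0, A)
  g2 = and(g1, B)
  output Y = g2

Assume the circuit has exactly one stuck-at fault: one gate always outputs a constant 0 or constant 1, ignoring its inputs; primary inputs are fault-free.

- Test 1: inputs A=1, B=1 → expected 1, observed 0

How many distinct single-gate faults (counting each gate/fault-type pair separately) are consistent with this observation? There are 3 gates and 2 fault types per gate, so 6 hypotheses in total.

2

Fault-free: g0=0, g1=1, g2=1 → 1. Observed 0.
  g0 stuck-at-0: output 1 ✗
  g0 stuck-at-1: output 1 ✗
  g1 stuck-at-0: output 0 ✓
  g1 stuck-at-1: output 1 ✗
  g2 stuck-at-0: output 0 ✓
  g2 stuck-at-1: output 1 ✗
Consistent faults: {g1 stuck-at-0, g2 stuck-at-0} — 2 in all.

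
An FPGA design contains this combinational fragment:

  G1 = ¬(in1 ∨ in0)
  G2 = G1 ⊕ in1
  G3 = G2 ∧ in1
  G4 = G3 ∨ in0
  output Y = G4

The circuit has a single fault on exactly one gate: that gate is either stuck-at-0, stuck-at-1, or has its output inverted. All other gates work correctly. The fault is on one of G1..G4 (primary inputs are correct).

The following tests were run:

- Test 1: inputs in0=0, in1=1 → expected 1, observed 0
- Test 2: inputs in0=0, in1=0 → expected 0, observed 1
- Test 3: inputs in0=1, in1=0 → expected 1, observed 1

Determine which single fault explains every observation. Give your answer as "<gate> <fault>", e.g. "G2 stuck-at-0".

G3 inverted output

Fault-free values for test 1 (in0=0, in1=1): G1=0, G2=1, G3=1, G4=1, giving Y=1. Observed 0.
Test 1: faults giving observed 0 are {G1 stuck-at-1, G1 inverted output, G2 stuck-at-0, G2 inverted output, G3 stuck-at-0, G3 inverted output, G4 stuck-at-0, G4 inverted output}.
Test 2 (in0=0, in1=0): fault-free G1=1, G2=1, G3=0, G4=0 → 0; observed 1. Eliminates G1 stuck-at-1, G1 inverted output, G2 stuck-at-0, G2 inverted output, G3 stuck-at-0, G4 stuck-at-0.
Test 3 (in0=1, in1=0): fault-free G1=0, G2=0, G3=0, G4=1 → 1; observed 1. Eliminates G4 inverted output.
Only G3 inverted output is consistent with every test.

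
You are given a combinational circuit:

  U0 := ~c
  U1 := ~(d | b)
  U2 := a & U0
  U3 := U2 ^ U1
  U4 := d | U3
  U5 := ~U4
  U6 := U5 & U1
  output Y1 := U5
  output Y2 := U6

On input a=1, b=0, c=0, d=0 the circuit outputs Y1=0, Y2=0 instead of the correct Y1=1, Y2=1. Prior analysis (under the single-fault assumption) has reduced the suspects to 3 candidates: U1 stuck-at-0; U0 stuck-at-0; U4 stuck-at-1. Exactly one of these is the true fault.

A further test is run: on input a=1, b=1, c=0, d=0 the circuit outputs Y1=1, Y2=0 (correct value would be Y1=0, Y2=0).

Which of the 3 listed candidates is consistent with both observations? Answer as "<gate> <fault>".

U0 stuck-at-0

Evaluate each candidate on input a=1, b=1, c=0, d=0:
  U1 stuck-at-0: U0=1, U1=0 [stuck-at-0], U2=1, U3=1, U4=1, U5=0, U6=0 → Y1=0, Y2=0 — eliminated
  U0 stuck-at-0: U0=0 [stuck-at-0], U1=0, U2=0, U3=0, U4=0, U5=1, U6=0 → Y1=1, Y2=0 — matches
  U4 stuck-at-1: U0=1, U1=0, U2=1, U3=1, U4=1 [stuck-at-1], U5=0, U6=0 → Y1=0, Y2=0 — eliminated
Only U0 stuck-at-0 reproduces the observed Y1=1, Y2=0.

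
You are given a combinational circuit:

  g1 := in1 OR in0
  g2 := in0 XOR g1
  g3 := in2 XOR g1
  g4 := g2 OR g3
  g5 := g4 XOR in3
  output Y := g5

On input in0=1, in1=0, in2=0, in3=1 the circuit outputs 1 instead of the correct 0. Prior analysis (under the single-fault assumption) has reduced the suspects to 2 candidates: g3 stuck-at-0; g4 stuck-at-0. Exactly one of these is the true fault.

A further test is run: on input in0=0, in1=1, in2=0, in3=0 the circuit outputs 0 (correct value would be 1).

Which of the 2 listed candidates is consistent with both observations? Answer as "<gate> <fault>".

Evaluate each candidate on input in0=0, in1=1, in2=0, in3=0:
  g3 stuck-at-0: g1=1, g2=1, g3=0 [stuck-at-0], g4=1, g5=1 → 1 — eliminated
  g4 stuck-at-0: g1=1, g2=1, g3=1, g4=0 [stuck-at-0], g5=0 → 0 — matches
Only g4 stuck-at-0 reproduces the observed 0.

g4 stuck-at-0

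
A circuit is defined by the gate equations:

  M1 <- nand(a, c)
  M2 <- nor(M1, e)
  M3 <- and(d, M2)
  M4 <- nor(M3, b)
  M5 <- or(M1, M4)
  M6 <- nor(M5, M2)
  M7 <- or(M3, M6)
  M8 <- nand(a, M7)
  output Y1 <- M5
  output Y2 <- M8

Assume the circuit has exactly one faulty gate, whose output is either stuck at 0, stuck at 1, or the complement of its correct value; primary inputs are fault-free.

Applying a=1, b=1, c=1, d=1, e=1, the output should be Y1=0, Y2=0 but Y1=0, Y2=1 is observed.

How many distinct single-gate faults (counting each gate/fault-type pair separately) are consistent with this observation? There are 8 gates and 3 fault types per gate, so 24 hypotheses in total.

6

Fault-free: M1=0, M2=0, M3=0, M4=0, M5=0, M6=1, M7=1, M8=0 → Y1=0, Y2=0. Observed Y1=0, Y2=1.
  M1: none of the 3 fault types match ✗
  M2: none of the 3 fault types match ✗
  M3: none of the 3 fault types match ✗
  M4: none of the 3 fault types match ✗
  M5: none of the 3 fault types match ✗
  M6: stuck-at-0, inverted output ✓; others ✗
  M7: stuck-at-0, inverted output ✓; others ✗
  M8: stuck-at-1, inverted output ✓; others ✗
Consistent faults: {M6 stuck-at-0, M6 inverted output, M7 stuck-at-0, M7 inverted output, M8 stuck-at-1, M8 inverted output} — 6 in all.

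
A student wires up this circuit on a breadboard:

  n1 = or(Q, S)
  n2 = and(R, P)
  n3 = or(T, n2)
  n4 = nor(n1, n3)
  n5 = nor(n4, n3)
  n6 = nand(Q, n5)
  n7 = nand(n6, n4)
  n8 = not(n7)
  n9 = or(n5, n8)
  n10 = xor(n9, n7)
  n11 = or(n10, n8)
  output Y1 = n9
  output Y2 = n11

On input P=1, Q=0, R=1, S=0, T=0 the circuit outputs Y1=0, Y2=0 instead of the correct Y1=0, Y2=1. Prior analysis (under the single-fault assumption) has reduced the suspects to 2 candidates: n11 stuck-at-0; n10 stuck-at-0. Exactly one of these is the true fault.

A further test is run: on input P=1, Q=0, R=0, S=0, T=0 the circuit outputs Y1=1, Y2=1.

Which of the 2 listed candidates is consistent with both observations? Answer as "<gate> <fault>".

n10 stuck-at-0

Evaluate each candidate on input P=1, Q=0, R=0, S=0, T=0:
  n11 stuck-at-0: n1=0, n2=0, n3=0, n4=1, n5=0, n6=1, n7=0, n8=1, n9=1, n10=1, n11=0 [stuck-at-0] → Y1=1, Y2=0 — eliminated
  n10 stuck-at-0: n1=0, n2=0, n3=0, n4=1, n5=0, n6=1, n7=0, n8=1, n9=1, n10=0 [stuck-at-0], n11=1 → Y1=1, Y2=1 — matches
Only n10 stuck-at-0 reproduces the observed Y1=1, Y2=1.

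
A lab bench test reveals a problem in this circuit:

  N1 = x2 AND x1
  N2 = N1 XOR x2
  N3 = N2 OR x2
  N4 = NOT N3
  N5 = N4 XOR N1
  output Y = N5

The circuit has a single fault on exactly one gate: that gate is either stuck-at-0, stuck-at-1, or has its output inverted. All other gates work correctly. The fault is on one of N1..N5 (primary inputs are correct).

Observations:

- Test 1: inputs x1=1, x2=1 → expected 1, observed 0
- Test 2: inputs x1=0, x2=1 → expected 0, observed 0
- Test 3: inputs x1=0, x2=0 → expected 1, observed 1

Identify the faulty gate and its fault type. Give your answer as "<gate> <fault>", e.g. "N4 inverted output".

Fault-free values for test 1 (x1=1, x2=1): N1=1, N2=0, N3=1, N4=0, N5=1, giving Y=1. Observed 0.
Test 1: faults giving observed 0 are {N1 stuck-at-0, N1 inverted output, N3 stuck-at-0, N3 inverted output, N4 stuck-at-1, N4 inverted output, N5 stuck-at-0, N5 inverted output}.
Test 2 (x1=0, x2=1): fault-free N1=0, N2=1, N3=1, N4=0, N5=0 → 0; observed 0. Eliminates N1 inverted output, N3 stuck-at-0, N3 inverted output, N4 stuck-at-1, N4 inverted output, N5 inverted output.
Test 3 (x1=0, x2=0): fault-free N1=0, N2=0, N3=0, N4=1, N5=1 → 1; observed 1. Eliminates N5 stuck-at-0.
Only N1 stuck-at-0 is consistent with every test.

N1 stuck-at-0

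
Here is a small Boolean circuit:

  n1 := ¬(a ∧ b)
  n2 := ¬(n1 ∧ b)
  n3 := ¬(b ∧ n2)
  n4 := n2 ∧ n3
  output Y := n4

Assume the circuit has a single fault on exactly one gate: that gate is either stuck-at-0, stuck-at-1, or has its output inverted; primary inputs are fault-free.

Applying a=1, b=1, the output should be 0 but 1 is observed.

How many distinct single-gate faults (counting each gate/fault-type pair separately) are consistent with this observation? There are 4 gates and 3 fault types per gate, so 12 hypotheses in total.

Fault-free: n1=0, n2=1, n3=0, n4=0 → 0. Observed 1.
  n1 stuck-at-0: output 0 ✗
  n1 stuck-at-1: output 0 ✗
  n1 inverted output: output 0 ✗
  n2 stuck-at-0: output 0 ✗
  n2 stuck-at-1: output 0 ✗
  n2 inverted output: output 0 ✗
  n3 stuck-at-0: output 0 ✗
  n3 stuck-at-1: output 1 ✓
  n3 inverted output: output 1 ✓
  n4 stuck-at-0: output 0 ✗
  n4 stuck-at-1: output 1 ✓
  n4 inverted output: output 1 ✓
Consistent faults: {n3 stuck-at-1, n3 inverted output, n4 stuck-at-1, n4 inverted output} — 4 in all.

4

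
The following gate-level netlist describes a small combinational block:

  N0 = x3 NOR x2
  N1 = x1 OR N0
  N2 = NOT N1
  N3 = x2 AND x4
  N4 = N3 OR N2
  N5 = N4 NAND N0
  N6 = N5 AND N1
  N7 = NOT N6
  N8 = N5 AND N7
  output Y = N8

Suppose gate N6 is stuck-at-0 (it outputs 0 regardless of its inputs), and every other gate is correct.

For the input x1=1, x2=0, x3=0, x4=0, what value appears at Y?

1

Propagate with N6 forced: N0=1, N1=1, N2=0, N3=0, N4=0, N5=1, N6=0 [stuck-at-0], N7=1, N8=1.
So Y = 1. (Without the fault it would be 0.)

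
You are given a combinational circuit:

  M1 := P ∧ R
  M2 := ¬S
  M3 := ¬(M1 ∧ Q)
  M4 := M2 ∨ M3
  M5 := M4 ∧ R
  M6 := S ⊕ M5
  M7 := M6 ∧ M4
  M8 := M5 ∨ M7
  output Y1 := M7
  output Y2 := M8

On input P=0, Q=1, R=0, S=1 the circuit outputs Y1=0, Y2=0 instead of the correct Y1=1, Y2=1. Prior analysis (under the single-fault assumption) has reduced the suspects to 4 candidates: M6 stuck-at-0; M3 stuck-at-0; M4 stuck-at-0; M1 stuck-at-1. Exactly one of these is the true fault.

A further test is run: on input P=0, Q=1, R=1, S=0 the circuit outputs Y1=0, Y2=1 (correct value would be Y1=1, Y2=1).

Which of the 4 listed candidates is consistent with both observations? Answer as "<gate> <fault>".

Evaluate each candidate on input P=0, Q=1, R=1, S=0:
  M6 stuck-at-0: M1=0, M2=1, M3=1, M4=1, M5=1, M6=0 [stuck-at-0], M7=0, M8=1 → Y1=0, Y2=1 — matches
  M3 stuck-at-0: M1=0, M2=1, M3=0 [stuck-at-0], M4=1, M5=1, M6=1, M7=1, M8=1 → Y1=1, Y2=1 — eliminated
  M4 stuck-at-0: M1=0, M2=1, M3=1, M4=0 [stuck-at-0], M5=0, M6=0, M7=0, M8=0 → Y1=0, Y2=0 — eliminated
  M1 stuck-at-1: M1=1 [stuck-at-1], M2=1, M3=0, M4=1, M5=1, M6=1, M7=1, M8=1 → Y1=1, Y2=1 — eliminated
Only M6 stuck-at-0 reproduces the observed Y1=0, Y2=1.

M6 stuck-at-0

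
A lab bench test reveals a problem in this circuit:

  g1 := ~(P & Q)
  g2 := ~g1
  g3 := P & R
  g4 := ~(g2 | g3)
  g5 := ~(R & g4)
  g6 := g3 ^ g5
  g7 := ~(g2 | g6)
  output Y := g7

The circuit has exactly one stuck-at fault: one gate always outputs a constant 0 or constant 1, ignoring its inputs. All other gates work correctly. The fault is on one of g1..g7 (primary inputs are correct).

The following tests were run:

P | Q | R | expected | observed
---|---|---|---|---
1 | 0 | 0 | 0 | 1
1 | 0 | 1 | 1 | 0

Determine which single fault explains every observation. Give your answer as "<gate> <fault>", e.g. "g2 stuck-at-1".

Fault-free values for test 1 (P=1, Q=0, R=0): g1=1, g2=0, g3=0, g4=1, g5=1, g6=1, g7=0, giving Y=0. Observed 1.
Test 1: faults giving observed 1 are {g3 stuck-at-1, g5 stuck-at-0, g6 stuck-at-0, g7 stuck-at-1}.
Test 2 (P=1, Q=0, R=1): fault-free g1=1, g2=0, g3=1, g4=0, g5=1, g6=0, g7=1 → 1; observed 0. Eliminates g3 stuck-at-1, g6 stuck-at-0, g7 stuck-at-1.
Only g5 stuck-at-0 is consistent with every test.

g5 stuck-at-0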